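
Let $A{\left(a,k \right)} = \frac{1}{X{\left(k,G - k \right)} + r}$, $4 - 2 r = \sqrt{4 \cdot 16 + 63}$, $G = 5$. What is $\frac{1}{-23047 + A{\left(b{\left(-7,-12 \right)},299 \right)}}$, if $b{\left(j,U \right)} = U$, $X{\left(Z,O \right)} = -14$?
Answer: $- \frac{10348151}{238494942357} - \frac{2 \sqrt{127}}{238494942357} \approx -4.339 \cdot 10^{-5}$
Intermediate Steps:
$r = 2 - \frac{\sqrt{127}}{2}$ ($r = 2 - \frac{\sqrt{4 \cdot 16 + 63}}{2} = 2 - \frac{\sqrt{64 + 63}}{2} = 2 - \frac{\sqrt{127}}{2} \approx -3.6347$)
$A{\left(a,k \right)} = \frac{1}{-12 - \frac{\sqrt{127}}{2}}$ ($A{\left(a,k \right)} = \frac{1}{-14 + \left(2 - \frac{\sqrt{127}}{2}\right)} = \frac{1}{-12 - \frac{\sqrt{127}}{2}}$)
$\frac{1}{-23047 + A{\left(b{\left(-7,-12 \right)},299 \right)}} = \frac{1}{-23047 - \left(\frac{48}{449} - \frac{2 \sqrt{127}}{449}\right)} = \frac{1}{- \frac{10348151}{449} + \frac{2 \sqrt{127}}{449}}$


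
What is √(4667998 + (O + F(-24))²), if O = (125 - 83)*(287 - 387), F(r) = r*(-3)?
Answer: √21708382 ≈ 4659.2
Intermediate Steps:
F(r) = -3*r
O = -4200 (O = 42*(-100) = -4200)
√(4667998 + (O + F(-24))²) = √(4667998 + (-4200 - 3*(-24))²) = √(4667998 + (-4200 + 72)²) = √(4667998 + (-4128)²) = √(4667998 + 17040384) = √21708382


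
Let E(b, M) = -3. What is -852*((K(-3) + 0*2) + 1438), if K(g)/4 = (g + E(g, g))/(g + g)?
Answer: -1228584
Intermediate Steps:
K(g) = 2*(-3 + g)/g (K(g) = 4*((g - 3)/(g + g)) = 4*((-3 + g)/((2*g))) = 4*((-3 + g)*(1/(2*g))) = 4*((-3 + g)/(2*g)) = 2*(-3 + g)/g)
-852*((K(-3) + 0*2) + 1438) = -852*(((2 - 6/(-3)) + 0*2) + 1438) = -852*(((2 - 6*(-1/3)) + 0) + 1438) = -852*(((2 + 2) + 0) + 1438) = -852*((4 + 0) + 1438) = -852*(4 + 1438) = -852*1442 = -1228584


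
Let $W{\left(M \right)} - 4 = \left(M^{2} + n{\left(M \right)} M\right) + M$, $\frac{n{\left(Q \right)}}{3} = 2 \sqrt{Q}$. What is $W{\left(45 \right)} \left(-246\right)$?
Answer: $-510204 - 199260 \sqrt{5} \approx -9.5576 \cdot 10^{5}$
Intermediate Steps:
$n{\left(Q \right)} = 6 \sqrt{Q}$ ($n{\left(Q \right)} = 3 \cdot 2 \sqrt{Q} = 6 \sqrt{Q}$)
$W{\left(M \right)} = 4 + M + M^{2} + 6 M^{\frac{3}{2}}$ ($W{\left(M \right)} = 4 + \left(\left(M^{2} + 6 \sqrt{M} M\right) + M\right) = 4 + \left(\left(M^{2} + 6 M^{\frac{3}{2}}\right) + M\right) = 4 + \left(M + M^{2} + 6 M^{\frac{3}{2}}\right) = 4 + M + M^{2} + 6 M^{\frac{3}{2}}$)
$W{\left(45 \right)} \left(-246\right) = \left(4 + 45 + 45^{2} + 6 \cdot 45^{\frac{3}{2}}\right) \left(-246\right) = \left(4 + 45 + 2025 + 6 \cdot 135 \sqrt{5}\right) \left(-246\right) = \left(4 + 45 + 2025 + 810 \sqrt{5}\right) \left(-246\right) = \left(2074 + 810 \sqrt{5}\right) \left(-246\right) = -510204 - 199260 \sqrt{5}$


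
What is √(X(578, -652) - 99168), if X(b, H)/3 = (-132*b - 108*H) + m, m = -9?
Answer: I*√116835 ≈ 341.81*I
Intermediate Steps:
X(b, H) = -27 - 396*b - 324*H (X(b, H) = 3*((-132*b - 108*H) - 9) = 3*(-9 - 132*b - 108*H) = -27 - 396*b - 324*H)
√(X(578, -652) - 99168) = √((-27 - 396*578 - 324*(-652)) - 99168) = √((-27 - 228888 + 211248) - 99168) = √(-17667 - 99168) = √(-116835) = I*√116835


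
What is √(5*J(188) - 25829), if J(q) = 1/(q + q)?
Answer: I*√912899706/188 ≈ 160.71*I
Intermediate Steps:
J(q) = 1/(2*q)
√(5*J(188) - 25829) = √(5*((½)/188) - 25829) = √(5*((½)*(1/188)) - 25829) = √(5*(1/376) - 25829) = √(5/376 - 25829) = √(-9711699/376) = I*√912899706/188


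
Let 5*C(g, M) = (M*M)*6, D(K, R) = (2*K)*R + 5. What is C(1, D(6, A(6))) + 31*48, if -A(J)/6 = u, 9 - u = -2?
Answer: 3723654/5 ≈ 7.4473e+5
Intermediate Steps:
u = 11 (u = 9 - 1*(-2) = 9 + 2 = 11)
A(J) = -66 (A(J) = -6*11 = -66)
D(K, R) = 5 + 2*K*R (D(K, R) = 2*K*R + 5 = 5 + 2*K*R)
C(g, M) = 6*M²/5 (C(g, M) = ((M*M)*6)/5 = (M²*6)/5 = (6*M²)/5 = 6*M²/5)
C(1, D(6, A(6))) + 31*48 = 6*(5 + 2*6*(-66))²/5 + 31*48 = 6*(5 - 792)²/5 + 1488 = (6/5)*(-787)² + 1488 = (6/5)*619369 + 1488 = 3716214/5 + 1488 = 3723654/5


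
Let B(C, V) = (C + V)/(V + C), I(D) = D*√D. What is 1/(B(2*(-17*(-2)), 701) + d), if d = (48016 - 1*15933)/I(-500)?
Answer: 125000000/1154318889 - 160415000*I*√5/1154318889 ≈ 0.10829 - 0.31075*I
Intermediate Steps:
I(D) = D^(3/2)
B(C, V) = 1 (B(C, V) = (C + V)/(C + V) = 1)
d = 32083*I*√5/25000 (d = (48016 - 1*15933)/((-500)^(3/2)) = (48016 - 15933)/((-5000*I*√5)) = 32083*(I*√5/25000) = 32083*I*√5/25000 ≈ 2.8696*I)
1/(B(2*(-17*(-2)), 701) + d) = 1/(1 + 32083*I*√5/25000)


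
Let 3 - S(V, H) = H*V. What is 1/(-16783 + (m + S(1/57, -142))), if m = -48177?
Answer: -57/3702407 ≈ -1.5395e-5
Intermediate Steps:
S(V, H) = 3 - H*V
1/(-16783 + (m + S(1/57, -142))) = 1/(-16783 + (-48177 + (3 - 1*(-142)/57))) = 1/(-16783 + (-48177 + (3 - 1*(-142)*1/57))) = 1/(-16783 + (-48177 + (3 + 142/57))) = 1/(-16783 + (-48177 + 313/57)) = 1/(-16783 - 2745776/57) = 1/(-3702407/57) = -57/3702407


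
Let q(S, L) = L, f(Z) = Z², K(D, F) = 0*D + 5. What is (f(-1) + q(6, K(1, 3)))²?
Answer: 36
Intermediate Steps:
K(D, F) = 5 (K(D, F) = 0 + 5 = 5)
(f(-1) + q(6, K(1, 3)))² = ((-1)² + 5)² = (1 + 5)² = 6² = 36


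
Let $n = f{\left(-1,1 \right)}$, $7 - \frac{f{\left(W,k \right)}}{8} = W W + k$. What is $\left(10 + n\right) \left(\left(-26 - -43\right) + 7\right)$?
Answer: $1200$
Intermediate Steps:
$f{\left(W,k \right)} = 56 - 8 k - 8 W^{2}$ ($f{\left(W,k \right)} = 56 - 8 \left(W W + k\right) = 56 - 8 \left(W^{2} + k\right) = 56 - 8 \left(k + W^{2}\right) = 56 - \left(8 k + 8 W^{2}\right) = 56 - 8 k - 8 W^{2}$)
$n = 40$ ($n = 56 - 8 - 8 \left(-1\right)^{2} = 56 - 8 - 8 = 40$)
$\left(10 + n\right) \left(\left(-26 - -43\right) + 7\right) = \left(10 + 40\right) \left(\left(-26 - -43\right) + 7\right) = 50 \left(\left(-26 + 43\right) + 7\right) = 50 \left(17 + 7\right) = 50 \cdot 24 = 1200$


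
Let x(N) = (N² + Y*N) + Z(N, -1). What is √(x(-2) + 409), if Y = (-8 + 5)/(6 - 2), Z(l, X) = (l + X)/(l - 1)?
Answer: √1662/2 ≈ 20.384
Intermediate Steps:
Z(l, X) = (X + l)/(-1 + l)
Y = -¾ (Y = -3/4 = -3*¼ = -¾ ≈ -0.75000)
x(N) = 1 + N² - 3*N/4 (x(N) = (N² - 3*N/4) + (-1 + N)/(-1 + N) = (N² - 3*N/4) + 1 = 1 + N² - 3*N/4)
√(x(-2) + 409) = √((1 + (-2)² - ¾*(-2)) + 409) = √((1 + 4 + 3/2) + 409) = √(13/2 + 409) = √(831/2) = √1662/2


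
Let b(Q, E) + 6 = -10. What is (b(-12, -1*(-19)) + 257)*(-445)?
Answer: -107245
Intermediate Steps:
b(Q, E) = -16 (b(Q, E) = -6 - 10 = -16)
(b(-12, -1*(-19)) + 257)*(-445) = (-16 + 257)*(-445) = 241*(-445) = -107245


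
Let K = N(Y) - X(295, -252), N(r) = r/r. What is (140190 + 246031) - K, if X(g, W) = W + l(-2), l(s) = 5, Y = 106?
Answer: 385973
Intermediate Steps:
N(r) = 1
X(g, W) = 5 + W (X(g, W) = W + 5 = 5 + W)
K = 248 (K = 1 - (5 - 252) = 1 - 1*(-247) = 1 + 247 = 248)
(140190 + 246031) - K = (140190 + 246031) - 1*248 = 386221 - 248 = 385973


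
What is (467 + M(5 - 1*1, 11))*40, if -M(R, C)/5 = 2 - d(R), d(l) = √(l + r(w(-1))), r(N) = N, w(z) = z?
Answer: 18280 + 200*√3 ≈ 18626.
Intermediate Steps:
d(l) = √(-1 + l) (d(l) = √(l - 1) = √(-1 + l))
M(R, C) = -10 + 5*√(-1 + R) (M(R, C) = -5*(2 - √(-1 + R)) = -10 + 5*√(-1 + R))
(467 + M(5 - 1*1, 11))*40 = (467 + (-10 + 5*√(-1 + (5 - 1*1))))*40 = (467 + (-10 + 5*√(-1 + (5 - 1))))*40 = (467 + (-10 + 5*√(-1 + 4)))*40 = (467 + (-10 + 5*√3))*40 = (457 + 5*√3)*40 = 18280 + 200*√3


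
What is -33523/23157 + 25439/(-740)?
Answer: -613897943/17136180 ≈ -35.825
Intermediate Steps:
-33523/23157 + 25439/(-740) = -33523*1/23157 + 25439*(-1/740) = -33523/23157 - 25439/740 = -613897943/17136180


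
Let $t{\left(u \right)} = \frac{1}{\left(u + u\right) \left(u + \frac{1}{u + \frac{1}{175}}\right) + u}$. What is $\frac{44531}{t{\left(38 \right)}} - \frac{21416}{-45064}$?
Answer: $\frac{4884950601340225}{37465083} \approx 1.3039 \cdot 10^{8}$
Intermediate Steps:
$t{\left(u \right)} = \frac{1}{u + 2 u \left(u + \frac{1}{\frac{1}{175} + u}\right)}$ ($t{\left(u \right)} = \frac{1}{2 u \left(u + \frac{1}{u + \frac{1}{175}}\right) + u} = \frac{1}{2 u \left(u + \frac{1}{\frac{1}{175} + u}\right) + u} = \frac{1}{u + 2 u \left(u + \frac{1}{\frac{1}{175} + u}\right)}$)
$\frac{44531}{t{\left(38 \right)}} - \frac{21416}{-45064} = \frac{44531}{\frac{1}{38} \frac{1}{351 + 177 \cdot 38 + 350 \cdot 38^{2}} \left(1 + 175 \cdot 38\right)} - \frac{21416}{-45064} = \frac{44531}{\frac{1}{38} \frac{1}{351 + 6726 + 350 \cdot 1444} \left(1 + 6650\right)} - - \frac{2677}{5633} = \frac{44531}{\frac{1}{38} \frac{1}{351 + 6726 + 505400} \cdot 6651} + \frac{2677}{5633} = \frac{44531}{\frac{1}{38} \cdot \frac{1}{512477} \cdot 6651} + \frac{2677}{5633} = \frac{44531}{\frac{6651}{19474126}} + \frac{2677}{5633} = 44531 \cdot \frac{19474126}{6651} + \frac{2677}{5633} = \frac{867202304906}{6651} + \frac{2677}{5633} = \frac{4884950601340225}{37465083}$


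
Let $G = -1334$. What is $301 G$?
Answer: $-401534$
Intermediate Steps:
$301 G = 301 \left(-1334\right) = -401534$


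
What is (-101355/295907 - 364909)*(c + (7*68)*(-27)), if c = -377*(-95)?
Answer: -2479527031347734/295907 ≈ -8.3794e+9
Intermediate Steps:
c = 35815
(-101355/295907 - 364909)*(c + (7*68)*(-27)) = (-101355/295907 - 364909)*(35815 + (7*68)*(-27)) = (-101355*1/295907 - 364909)*(35815 + 476*(-27)) = (-101355/295907 - 364909)*(35815 - 12852) = -107979228818/295907*22963 = -2479527031347734/295907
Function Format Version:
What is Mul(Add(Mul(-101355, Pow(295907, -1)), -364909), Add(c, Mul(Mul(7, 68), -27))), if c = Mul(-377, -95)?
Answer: Rational(-2479527031347734, 295907) ≈ -8.3794e+9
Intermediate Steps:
c = 35815
Mul(Add(Mul(-101355, Pow(295907, -1)), -364909), Add(c, Mul(Mul(7, 68), -27))) = Mul(Add(Mul(-101355, Pow(295907, -1)), -364909), Add(35815, Mul(Mul(7, 68), -27))) = Mul(Add(Mul(-101355, Rational(1, 295907)), -364909), Add(35815, Mul(476, -27))) = Mul(Add(Rational(-101355, 295907), -364909), Add(35815, -12852)) = Mul(Rational(-107979228818, 295907), 22963) = Rational(-2479527031347734, 295907)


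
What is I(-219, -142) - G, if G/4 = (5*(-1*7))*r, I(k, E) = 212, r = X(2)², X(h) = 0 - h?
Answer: 772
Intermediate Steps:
X(h) = -h
r = 4 (r = (-1*2)² = (-2)² = 4)
G = -560 (G = 4*((5*(-1*7))*4) = 4*((5*(-7))*4) = 4*(-35*4) = 4*(-140) = -560)
I(-219, -142) - G = 212 - 1*(-560) = 212 + 560 = 772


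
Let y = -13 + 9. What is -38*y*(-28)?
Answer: -4256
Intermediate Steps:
y = -4
-38*y*(-28) = -38*(-4)*(-28) = 152*(-28) = -4256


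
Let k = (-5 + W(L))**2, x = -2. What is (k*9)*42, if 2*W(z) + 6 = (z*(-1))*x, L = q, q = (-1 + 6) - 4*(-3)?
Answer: 30618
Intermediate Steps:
q = 17 (q = 5 + 12 = 17)
L = 17
W(z) = -3 + z (W(z) = -3 + ((z*(-1))*(-2))/2 = -3 + (-z*(-2))/2 = -3 + (2*z)/2 = -3 + z)
k = 81 (k = (-5 + (-3 + 17))**2 = (-5 + 14)**2 = 9**2 = 81)
(k*9)*42 = (81*9)*42 = 729*42 = 30618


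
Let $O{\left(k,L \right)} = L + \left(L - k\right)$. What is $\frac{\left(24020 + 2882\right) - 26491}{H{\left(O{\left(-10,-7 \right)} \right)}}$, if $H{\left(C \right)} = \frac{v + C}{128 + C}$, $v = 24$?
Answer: $\frac{12741}{5} \approx 2548.2$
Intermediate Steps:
$O{\left(k,L \right)} = - k + 2 L$
$H{\left(C \right)} = \frac{24 + C}{128 + C}$
$\frac{\left(24020 + 2882\right) - 26491}{H{\left(O{\left(-10,-7 \right)} \right)}} = \frac{\left(24020 + 2882\right) - 26491}{\frac{1}{128 + \left(\left(-1\right) \left(-10\right) + 2 \left(-7\right)\right)} \left(24 + \left(\left(-1\right) \left(-10\right) + 2 \left(-7\right)\right)\right)} = \frac{26902 - 26491}{\frac{1}{128 + \left(10 - 14\right)} \left(24 + \left(10 - 14\right)\right)} = \frac{411}{\frac{1}{128 - 4} \left(24 - 4\right)} = \frac{411}{\frac{1}{124} \cdot 20} = \frac{411}{\frac{5}{31}} = 411 \cdot \frac{31}{5} = \frac{12741}{5}$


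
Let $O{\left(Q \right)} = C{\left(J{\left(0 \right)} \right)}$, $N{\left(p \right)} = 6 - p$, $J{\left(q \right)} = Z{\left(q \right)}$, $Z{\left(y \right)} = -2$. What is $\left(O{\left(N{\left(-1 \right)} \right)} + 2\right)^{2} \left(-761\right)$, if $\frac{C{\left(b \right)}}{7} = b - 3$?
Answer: $-828729$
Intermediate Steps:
$J{\left(q \right)} = -2$
$C{\left(b \right)} = -21 + 7 b$ ($C{\left(b \right)} = 7 \left(b - 3\right) = 7 \left(-3 + b\right) = -21 + 7 b$)
$O{\left(Q \right)} = -35$ ($O{\left(Q \right)} = -21 + 7 \left(-2\right) = -21 - 14 = -35$)
$\left(O{\left(N{\left(-1 \right)} \right)} + 2\right)^{2} \left(-761\right) = \left(-35 + 2\right)^{2} \left(-761\right) = \left(-33\right)^{2} \left(-761\right) = 1089 \left(-761\right) = -828729$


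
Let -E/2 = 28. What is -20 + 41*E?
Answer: -2316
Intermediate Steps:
E = -56 (E = -2*28 = -56)
-20 + 41*E = -20 + 41*(-56) = -20 - 2296 = -2316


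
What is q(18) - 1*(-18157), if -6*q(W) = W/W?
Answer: 108941/6 ≈ 18157.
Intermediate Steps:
q(W) = -1/6 (q(W) = -W/(6*W) = -1/6*1 = -1/6)
q(18) - 1*(-18157) = -1/6 - 1*(-18157) = -1/6 + 18157 = 108941/6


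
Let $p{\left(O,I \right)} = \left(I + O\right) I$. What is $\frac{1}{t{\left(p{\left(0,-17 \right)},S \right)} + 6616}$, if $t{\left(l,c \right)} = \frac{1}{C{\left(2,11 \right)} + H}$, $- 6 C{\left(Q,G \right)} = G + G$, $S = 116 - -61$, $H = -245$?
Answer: $\frac{746}{4935533} \approx 0.00015115$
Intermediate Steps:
$p{\left(O,I \right)} = I \left(I + O\right)$
$S = 177$ ($S = 116 + 61 = 177$)
$C{\left(Q,G \right)} = - \frac{G}{3}$ ($C{\left(Q,G \right)} = - \frac{G + G}{6} = - \frac{2 G}{6} = - \frac{G}{3}$)
$t{\left(l,c \right)} = - \frac{3}{746}$ ($t{\left(l,c \right)} = \frac{1}{\left(- \frac{1}{3}\right) 11 - 245} = \frac{1}{- \frac{11}{3} - 245} = \frac{1}{- \frac{746}{3}} = - \frac{3}{746}$)
$\frac{1}{t{\left(p{\left(0,-17 \right)},S \right)} + 6616} = \frac{1}{- \frac{3}{746} + 6616} = \frac{1}{\frac{4935533}{746}} = \frac{746}{4935533}$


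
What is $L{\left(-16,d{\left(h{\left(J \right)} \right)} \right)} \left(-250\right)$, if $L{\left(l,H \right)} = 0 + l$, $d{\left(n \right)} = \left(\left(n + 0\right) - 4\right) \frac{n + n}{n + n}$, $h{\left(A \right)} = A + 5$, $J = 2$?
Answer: $4000$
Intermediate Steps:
$h{\left(A \right)} = 5 + A$
$d{\left(n \right)} = -4 + n$ ($d{\left(n \right)} = \left(n - 4\right) \frac{2 n}{2 n} = \left(-4 + n\right) 2 n \frac{1}{2 n} = \left(-4 + n\right) 1 = -4 + n$)
$L{\left(l,H \right)} = l$
$L{\left(-16,d{\left(h{\left(J \right)} \right)} \right)} \left(-250\right) = \left(-16\right) \left(-250\right) = 4000$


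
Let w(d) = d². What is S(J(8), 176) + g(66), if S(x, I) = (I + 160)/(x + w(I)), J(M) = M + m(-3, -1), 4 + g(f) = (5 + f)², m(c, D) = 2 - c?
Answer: 22298847/4427 ≈ 5037.0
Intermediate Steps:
g(f) = -4 + (5 + f)²
J(M) = 5 + M (J(M) = M + (2 - 1*(-3)) = M + (2 + 3) = M + 5 = 5 + M)
S(x, I) = (160 + I)/(x + I²) (S(x, I) = (I + 160)/(x + I²) = (160 + I)/(x + I²))
S(J(8), 176) + g(66) = (160 + 176)/((5 + 8) + 176²) + (-4 + (5 + 66)²) = 336/(13 + 30976) + (-4 + 71²) = 336/30989 + (-4 + 5041) = (1/30989)*336 + 5037 = 48/4427 + 5037 = 22298847/4427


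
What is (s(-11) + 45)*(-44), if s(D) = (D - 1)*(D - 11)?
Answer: -13596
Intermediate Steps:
s(D) = (-1 + D)*(-11 + D)
(s(-11) + 45)*(-44) = ((11 + (-11)² - 12*(-11)) + 45)*(-44) = ((11 + 121 + 132) + 45)*(-44) = (264 + 45)*(-44) = 309*(-44) = -13596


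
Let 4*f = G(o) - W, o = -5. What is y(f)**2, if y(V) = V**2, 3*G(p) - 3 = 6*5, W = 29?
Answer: 6561/16 ≈ 410.06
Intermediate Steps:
G(p) = 11 (G(p) = 1 + (6*5)/3 = 1 + (1/3)*30 = 1 + 10 = 11)
f = -9/2 (f = (11 - 1*29)/4 = (11 - 29)/4 = (1/4)*(-18) = -9/2 ≈ -4.5000)
y(f)**2 = ((-9/2)**2)**2 = (81/4)**2 = 6561/16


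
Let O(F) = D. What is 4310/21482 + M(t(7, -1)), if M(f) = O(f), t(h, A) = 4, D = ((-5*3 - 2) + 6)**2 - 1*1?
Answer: 1291075/10741 ≈ 120.20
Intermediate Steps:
D = 120 (D = ((-15 - 2) + 6)**2 - 1 = (-17 + 6)**2 - 1 = (-11)**2 - 1 = 121 - 1 = 120)
O(F) = 120
M(f) = 120
4310/21482 + M(t(7, -1)) = 4310/21482 + 120 = 4310*(1/21482) + 120 = 2155/10741 + 120 = 1291075/10741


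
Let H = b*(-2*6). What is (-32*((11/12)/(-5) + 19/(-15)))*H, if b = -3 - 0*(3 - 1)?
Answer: 8352/5 ≈ 1670.4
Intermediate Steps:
b = -3 (b = -3 - 0*2 = -3 - 1*0 = -3 + 0 = -3)
H = 36 (H = -(-6)*6 = -3*(-12) = 36)
(-32*((11/12)/(-5) + 19/(-15)))*H = -32*((11/12)/(-5) + 19/(-15))*36 = -32*((11*(1/12))*(-⅕) + 19*(-1/15))*36 = -32*((11/12)*(-⅕) - 19/15)*36 = -32*(-11/60 - 19/15)*36 = -32*(-29/20)*36 = (232/5)*36 = 8352/5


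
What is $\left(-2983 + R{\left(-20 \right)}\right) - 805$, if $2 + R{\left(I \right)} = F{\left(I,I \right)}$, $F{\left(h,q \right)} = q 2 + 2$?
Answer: $-3828$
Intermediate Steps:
$F{\left(h,q \right)} = 2 + 2 q$ ($F{\left(h,q \right)} = 2 q + 2 = 2 + 2 q$)
$R{\left(I \right)} = 2 I$ ($R{\left(I \right)} = -2 + \left(2 + 2 I\right) = 2 I$)
$\left(-2983 + R{\left(-20 \right)}\right) - 805 = \left(-2983 + 2 \left(-20\right)\right) - 805 = \left(-2983 - 40\right) - 805 = -3023 - 805 = -3828$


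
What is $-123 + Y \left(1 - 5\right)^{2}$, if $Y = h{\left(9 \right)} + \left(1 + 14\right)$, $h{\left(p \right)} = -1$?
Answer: $101$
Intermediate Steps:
$Y = 14$ ($Y = -1 + \left(1 + 14\right) = -1 + 15 = 14$)
$-123 + Y \left(1 - 5\right)^{2} = -123 + 14 \left(1 - 5\right)^{2} = -123 + 14 \left(-4\right)^{2} = -123 + 14 \cdot 16 = -123 + 224 = 101$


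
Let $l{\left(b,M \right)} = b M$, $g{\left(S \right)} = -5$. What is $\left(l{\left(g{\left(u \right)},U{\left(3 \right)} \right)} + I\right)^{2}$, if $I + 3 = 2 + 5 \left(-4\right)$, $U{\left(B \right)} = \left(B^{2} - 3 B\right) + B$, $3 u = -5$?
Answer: $1296$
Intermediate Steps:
$u = - \frac{5}{3}$ ($u = \frac{1}{3} \left(-5\right) = - \frac{5}{3} \approx -1.6667$)
$U{\left(B \right)} = B^{2} - 2 B$
$I = -21$ ($I = -3 + \left(2 + 5 \left(-4\right)\right) = -3 + \left(2 - 20\right) = -3 - 18 = -21$)
$l{\left(b,M \right)} = M b$
$\left(l{\left(g{\left(u \right)},U{\left(3 \right)} \right)} + I\right)^{2} = \left(3 \left(-2 + 3\right) \left(-5\right) - 21\right)^{2} = \left(3 \cdot 1 \left(-5\right) - 21\right)^{2} = \left(3 \left(-5\right) - 21\right)^{2} = \left(-15 - 21\right)^{2} = \left(-36\right)^{2} = 1296$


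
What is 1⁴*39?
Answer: 39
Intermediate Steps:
1⁴*39 = 1*39 = 39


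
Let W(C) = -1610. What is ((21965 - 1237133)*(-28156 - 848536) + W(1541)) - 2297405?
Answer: 1065325765241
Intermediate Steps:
((21965 - 1237133)*(-28156 - 848536) + W(1541)) - 2297405 = ((21965 - 1237133)*(-28156 - 848536) - 1610) - 2297405 = (-1215168*(-876692) - 1610) - 2297405 = (1065328064256 - 1610) - 2297405 = 1065328062646 - 2297405 = 1065325765241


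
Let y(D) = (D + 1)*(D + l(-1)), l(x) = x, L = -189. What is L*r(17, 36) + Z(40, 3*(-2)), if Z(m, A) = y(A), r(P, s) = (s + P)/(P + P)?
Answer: -8827/34 ≈ -259.62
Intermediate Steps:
y(D) = (1 + D)*(-1 + D) (y(D) = (D + 1)*(D - 1) = (1 + D)*(-1 + D))
r(P, s) = (P + s)/(2*P) (r(P, s) = (P + s)/((2*P)) = (P + s)*(1/(2*P)) = (P + s)/(2*P))
Z(m, A) = -1 + A²
L*r(17, 36) + Z(40, 3*(-2)) = -189*(17 + 36)/(2*17) + (-1 + (3*(-2))²) = -189*53/(2*17) + (-1 + (-6)²) = -189*53/34 + (-1 + 36) = -10017/34 + 35 = -8827/34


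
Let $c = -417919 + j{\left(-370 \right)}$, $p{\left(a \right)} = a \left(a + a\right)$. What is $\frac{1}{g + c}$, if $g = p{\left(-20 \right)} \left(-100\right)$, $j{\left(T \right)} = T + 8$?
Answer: $- \frac{1}{498281} \approx -2.0069 \cdot 10^{-6}$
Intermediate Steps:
$j{\left(T \right)} = 8 + T$
$p{\left(a \right)} = 2 a^{2}$ ($p{\left(a \right)} = a 2 a = 2 a^{2}$)
$c = -418281$ ($c = -417919 + \left(8 - 370\right) = -417919 - 362 = -418281$)
$g = -80000$ ($g = 2 \left(-20\right)^{2} \left(-100\right) = 2 \cdot 400 \left(-100\right) = 800 \left(-100\right) = -80000$)
$\frac{1}{g + c} = \frac{1}{-80000 - 418281} = \frac{1}{-498281} = - \frac{1}{498281}$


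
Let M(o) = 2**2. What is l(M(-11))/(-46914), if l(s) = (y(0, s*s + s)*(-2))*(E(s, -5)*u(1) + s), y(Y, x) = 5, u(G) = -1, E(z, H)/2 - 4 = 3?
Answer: -50/23457 ≈ -0.0021316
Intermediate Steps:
E(z, H) = 14 (E(z, H) = 8 + 2*3 = 8 + 6 = 14)
M(o) = 4
l(s) = 140 - 10*s (l(s) = (5*(-2))*(14*(-1) + s) = -10*(-14 + s) = 140 - 10*s)
l(M(-11))/(-46914) = (140 - 10*4)/(-46914) = (140 - 40)*(-1/46914) = 100*(-1/46914) = -50/23457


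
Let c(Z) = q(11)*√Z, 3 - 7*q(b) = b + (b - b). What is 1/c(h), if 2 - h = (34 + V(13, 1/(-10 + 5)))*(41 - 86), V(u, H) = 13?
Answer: -7*√2117/16936 ≈ -0.019017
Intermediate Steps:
q(b) = 3/7 - b/7 (q(b) = 3/7 - (b + (b - b))/7 = 3/7 - (b + 0)/7 = 3/7 - b/7)
h = 2117 (h = 2 - (34 + 13)*(41 - 86) = 2 - 47*(-45) = 2 - 1*(-2115) = 2 + 2115 = 2117)
c(Z) = -8*√Z/7 (c(Z) = (3/7 - ⅐*11)*√Z = (3/7 - 11/7)*√Z = -8*√Z/7)
1/c(h) = 1/(-8*√2117/7) = -7*√2117/16936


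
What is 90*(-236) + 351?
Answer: -20889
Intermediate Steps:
90*(-236) + 351 = -21240 + 351 = -20889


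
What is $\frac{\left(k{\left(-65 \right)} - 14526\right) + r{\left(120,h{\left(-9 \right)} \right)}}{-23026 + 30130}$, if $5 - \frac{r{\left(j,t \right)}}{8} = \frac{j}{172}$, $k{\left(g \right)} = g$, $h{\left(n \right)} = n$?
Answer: $- \frac{625933}{305472} \approx -2.0491$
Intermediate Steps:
$r{\left(j,t \right)} = 40 - \frac{2 j}{43}$ ($r{\left(j,t \right)} = 40 - 8 \frac{j}{172} = 40 - \frac{2 j}{43}$)
$\frac{\left(k{\left(-65 \right)} - 14526\right) + r{\left(120,h{\left(-9 \right)} \right)}}{-23026 + 30130} = \frac{\left(-65 - 14526\right) + \left(40 - \frac{240}{43}\right)}{-23026 + 30130} = \frac{-14591 + \left(40 - \frac{240}{43}\right)}{7104} = \left(-14591 + \frac{1480}{43}\right) \frac{1}{7104} = \left(- \frac{625933}{43}\right) \frac{1}{7104} = - \frac{625933}{305472}$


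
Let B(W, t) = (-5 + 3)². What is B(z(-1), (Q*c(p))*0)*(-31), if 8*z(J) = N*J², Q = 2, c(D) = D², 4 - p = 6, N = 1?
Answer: -124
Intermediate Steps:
p = -2 (p = 4 - 1*6 = 4 - 6 = -2)
z(J) = J²/8 (z(J) = (1*J²)/8 = J²/8)
B(W, t) = 4 (B(W, t) = (-2)² = 4)
B(z(-1), (Q*c(p))*0)*(-31) = 4*(-31) = -124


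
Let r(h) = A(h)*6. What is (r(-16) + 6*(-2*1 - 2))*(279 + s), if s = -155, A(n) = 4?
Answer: 0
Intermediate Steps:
r(h) = 24 (r(h) = 4*6 = 24)
(r(-16) + 6*(-2*1 - 2))*(279 + s) = (24 + 6*(-2*1 - 2))*(279 - 155) = (24 + 6*(-2 - 2))*124 = (24 + 6*(-4))*124 = (24 - 24)*124 = 0*124 = 0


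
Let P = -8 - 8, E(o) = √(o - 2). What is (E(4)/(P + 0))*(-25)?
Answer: 25*√2/16 ≈ 2.2097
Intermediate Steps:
E(o) = √(-2 + o)
P = -16
(E(4)/(P + 0))*(-25) = (√(-2 + 4)/(-16 + 0))*(-25) = (√2/(-16))*(-25) = -√2/16*(-25) = 25*√2/16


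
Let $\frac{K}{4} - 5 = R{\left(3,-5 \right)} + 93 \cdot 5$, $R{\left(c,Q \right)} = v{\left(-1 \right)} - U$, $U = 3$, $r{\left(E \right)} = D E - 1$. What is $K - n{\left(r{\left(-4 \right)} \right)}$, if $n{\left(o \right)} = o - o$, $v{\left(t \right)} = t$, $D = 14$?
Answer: $1864$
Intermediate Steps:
$r{\left(E \right)} = -1 + 14 E$ ($r{\left(E \right)} = 14 E - 1 = -1 + 14 E$)
$n{\left(o \right)} = 0$
$R{\left(c,Q \right)} = -4$ ($R{\left(c,Q \right)} = -1 - 3 = -4$)
$K = 1864$ ($K = 20 + 4 \left(-4 + 93 \cdot 5\right) = 20 + 4 \left(-4 + 465\right) = 20 + 4 \cdot 461 = 20 + 1844 = 1864$)
$K - n{\left(r{\left(-4 \right)} \right)} = 1864 - 0 = 1864 + 0 = 1864$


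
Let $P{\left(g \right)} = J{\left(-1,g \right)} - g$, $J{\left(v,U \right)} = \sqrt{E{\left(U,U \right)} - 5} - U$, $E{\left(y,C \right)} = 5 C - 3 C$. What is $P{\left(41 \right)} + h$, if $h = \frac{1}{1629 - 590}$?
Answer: $- \frac{85197}{1039} + \sqrt{77} \approx -73.224$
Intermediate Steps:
$E{\left(y,C \right)} = 2 C$
$h = \frac{1}{1039} \approx 0.00096246$
$J{\left(v,U \right)} = \sqrt{-5 + 2 U} - U$ ($J{\left(v,U \right)} = \sqrt{2 U - 5} - U = \sqrt{-5 + 2 U} - U$)
$P{\left(g \right)} = \sqrt{-5 + 2 g} - 2 g$ ($P{\left(g \right)} = \left(\sqrt{-5 + 2 g} - g\right) - g = \sqrt{-5 + 2 g} - 2 g$)
$P{\left(41 \right)} + h = \left(\sqrt{-5 + 2 \cdot 41} - 82\right) + \frac{1}{1039} = \left(\sqrt{-5 + 82} - 82\right) + \frac{1}{1039} = \left(\sqrt{77} - 82\right) + \frac{1}{1039} = \left(-82 + \sqrt{77}\right) + \frac{1}{1039} = - \frac{85197}{1039} + \sqrt{77}$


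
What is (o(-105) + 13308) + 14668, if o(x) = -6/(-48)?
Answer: 223809/8 ≈ 27976.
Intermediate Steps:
o(x) = ⅛ (o(x) = -6*(-1/48) = ⅛)
(o(-105) + 13308) + 14668 = (⅛ + 13308) + 14668 = 106465/8 + 14668 = 223809/8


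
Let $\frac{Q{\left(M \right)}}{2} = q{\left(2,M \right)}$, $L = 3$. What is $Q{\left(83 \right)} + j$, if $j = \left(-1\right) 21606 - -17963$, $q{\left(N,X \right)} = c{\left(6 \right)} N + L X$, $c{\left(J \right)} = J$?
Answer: $-3121$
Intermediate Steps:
$q{\left(N,X \right)} = 3 X + 6 N$ ($q{\left(N,X \right)} = 6 N + 3 X = 3 X + 6 N$)
$Q{\left(M \right)} = 24 + 6 M$ ($Q{\left(M \right)} = 2 \left(3 M + 6 \cdot 2\right) = 2 \left(3 M + 12\right) = 2 \left(12 + 3 M\right) = 24 + 6 M$)
$j = -3643$ ($j = -21606 + 17963 = -3643$)
$Q{\left(83 \right)} + j = \left(24 + 6 \cdot 83\right) - 3643 = \left(24 + 498\right) - 3643 = 522 - 3643 = -3121$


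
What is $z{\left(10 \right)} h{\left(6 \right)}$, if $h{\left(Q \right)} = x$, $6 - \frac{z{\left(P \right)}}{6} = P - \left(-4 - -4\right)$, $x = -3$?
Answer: $72$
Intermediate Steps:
$z{\left(P \right)} = 36 - 6 P$ ($z{\left(P \right)} = 36 - 6 \left(P - \left(-4 - -4\right)\right) = 36 - 6 \left(P - \left(-4 + 4\right)\right) = 36 - 6 \left(P - 0\right) = 36 - 6 \left(P + 0\right) = 36 - 6 P$)
$h{\left(Q \right)} = -3$
$z{\left(10 \right)} h{\left(6 \right)} = \left(36 - 60\right) \left(-3\right) = \left(-24\right) \left(-3\right) = 72$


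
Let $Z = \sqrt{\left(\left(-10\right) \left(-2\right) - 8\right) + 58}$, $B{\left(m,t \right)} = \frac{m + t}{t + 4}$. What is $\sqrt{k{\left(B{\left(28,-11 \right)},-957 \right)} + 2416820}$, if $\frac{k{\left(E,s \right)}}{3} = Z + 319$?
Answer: $\sqrt{2417777 + 3 \sqrt{70}} \approx 1554.9$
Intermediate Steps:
$B{\left(m,t \right)} = \frac{m + t}{4 + t}$
$Z = \sqrt{70}$ ($Z = \sqrt{\left(20 - 8\right) + 58} = \sqrt{12 + 58} = \sqrt{70} \approx 8.3666$)
$k{\left(E,s \right)} = 957 + 3 \sqrt{70}$ ($k{\left(E,s \right)} = 3 \left(\sqrt{70} + 319\right) = 3 \left(319 + \sqrt{70}\right) = 957 + 3 \sqrt{70}$)
$\sqrt{k{\left(B{\left(28,-11 \right)},-957 \right)} + 2416820} = \sqrt{\left(957 + 3 \sqrt{70}\right) + 2416820} = \sqrt{2417777 + 3 \sqrt{70}}$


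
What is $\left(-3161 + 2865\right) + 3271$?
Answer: $2975$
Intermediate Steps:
$\left(-3161 + 2865\right) + 3271 = -296 + 3271 = 2975$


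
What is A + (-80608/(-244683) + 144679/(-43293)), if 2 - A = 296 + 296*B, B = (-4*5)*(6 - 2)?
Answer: 82565805533107/3531020373 ≈ 23383.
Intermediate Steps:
B = -80 (B = -20*4 = -80)
A = 23386 (A = 2 - (296 + 296*(-80)) = 2 - (296 - 23680) = 2 - 1*(-23384) = 2 + 23384 = 23386)
A + (-80608/(-244683) + 144679/(-43293)) = 23386 + (-80608/(-244683) + 144679/(-43293)) = 23386 + (-80608*(-1/244683) + 144679*(-1/43293)) = 23386 + (80608/244683 - 144679/43293) = 23386 - 10636909871/3531020373 = 82565805533107/3531020373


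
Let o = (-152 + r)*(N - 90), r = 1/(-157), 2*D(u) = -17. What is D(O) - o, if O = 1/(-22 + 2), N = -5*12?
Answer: -7162169/314 ≈ -22809.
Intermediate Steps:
N = -60
O = -1/20 (O = 1/(-20) = -1/20 ≈ -0.050000)
D(u) = -17/2 (D(u) = (1/2)*(-17) = -17/2)
r = -1/157 ≈ -0.0063694
o = 3579750/157 (o = (-152 - 1/157)*(-60 - 90) = -23865/157*(-150) = 3579750/157 ≈ 22801.)
D(O) - o = -17/2 - 1*3579750/157 = -17/2 - 3579750/157 = -7162169/314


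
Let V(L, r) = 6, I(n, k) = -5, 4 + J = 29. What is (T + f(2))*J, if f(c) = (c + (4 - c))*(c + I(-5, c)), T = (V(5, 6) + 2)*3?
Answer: 300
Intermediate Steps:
J = 25 (J = -4 + 29 = 25)
T = 24 (T = (6 + 2)*3 = 8*3 = 24)
f(c) = -20 + 4*c (f(c) = (c + (4 - c))*(c - 5) = 4*(-5 + c) = -20 + 4*c)
(T + f(2))*J = (24 + (-20 + 4*2))*25 = (24 + (-20 + 8))*25 = (24 - 12)*25 = 12*25 = 300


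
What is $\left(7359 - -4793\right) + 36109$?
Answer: $48261$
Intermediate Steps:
$\left(7359 - -4793\right) + 36109 = \left(7359 + 4793\right) + 36109 = 12152 + 36109 = 48261$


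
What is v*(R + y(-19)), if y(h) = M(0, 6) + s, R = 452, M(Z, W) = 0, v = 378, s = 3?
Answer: 171990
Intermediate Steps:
y(h) = 3 (y(h) = 0 + 3 = 3)
v*(R + y(-19)) = 378*(452 + 3) = 378*455 = 171990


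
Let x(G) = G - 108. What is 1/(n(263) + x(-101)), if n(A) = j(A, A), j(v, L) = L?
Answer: 1/54 ≈ 0.018519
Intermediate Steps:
n(A) = A
x(G) = -108 + G
1/(n(263) + x(-101)) = 1/(263 + (-108 - 101)) = 1/(263 - 209) = 1/54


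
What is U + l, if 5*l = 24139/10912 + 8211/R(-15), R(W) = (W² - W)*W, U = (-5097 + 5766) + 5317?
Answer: 24494655791/4092000 ≈ 5986.0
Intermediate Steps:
U = 5986 (U = 669 + 5317 = 5986)
R(W) = W*(W² - W)
l = -56209/4092000 (l = (24139/10912 + 8211/(((-15)²*(-1 - 15))))/5 = (24139*(1/10912) + 8211/((225*(-16))))/5 = (24139/10912 + 8211/(-3600))/5 = (24139/10912 + 8211*(-1/3600))/5 = (24139/10912 - 2737/1200)/5 = (⅕)*(-56209/818400) = -56209/4092000 ≈ -0.013736)
U + l = 5986 - 56209/4092000 = 24494655791/4092000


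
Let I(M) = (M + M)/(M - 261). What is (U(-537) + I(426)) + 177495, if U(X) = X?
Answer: 9732974/55 ≈ 1.7696e+5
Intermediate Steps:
I(M) = 2*M/(-261 + M) (I(M) = (2*M)/(-261 + M) = 2*M/(-261 + M))
(U(-537) + I(426)) + 177495 = (-537 + 2*426/(-261 + 426)) + 177495 = (-537 + 2*426/165) + 177495 = (-537 + 2*426*(1/165)) + 177495 = (-537 + 284/55) + 177495 = -29251/55 + 177495 = 9732974/55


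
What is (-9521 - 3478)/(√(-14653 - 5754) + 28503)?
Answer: -370510497/812441416 + 12999*I*√20407/812441416 ≈ -0.45605 + 0.0022856*I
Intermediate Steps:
(-9521 - 3478)/(√(-14653 - 5754) + 28503) = -12999/(√(-20407) + 28503) = -12999/(I*√20407 + 28503) = -12999/(28503 + I*√20407)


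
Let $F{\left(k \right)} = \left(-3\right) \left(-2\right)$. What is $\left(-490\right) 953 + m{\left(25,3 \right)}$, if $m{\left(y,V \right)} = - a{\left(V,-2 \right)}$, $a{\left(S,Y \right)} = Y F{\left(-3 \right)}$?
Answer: $-466958$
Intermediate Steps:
$F{\left(k \right)} = 6$
$a{\left(S,Y \right)} = 6 Y$ ($a{\left(S,Y \right)} = Y 6 = 6 Y$)
$m{\left(y,V \right)} = 12$ ($m{\left(y,V \right)} = - 6 \left(-2\right) = \left(-1\right) \left(-12\right) = 12$)
$\left(-490\right) 953 + m{\left(25,3 \right)} = \left(-490\right) 953 + 12 = -466970 + 12 = -466958$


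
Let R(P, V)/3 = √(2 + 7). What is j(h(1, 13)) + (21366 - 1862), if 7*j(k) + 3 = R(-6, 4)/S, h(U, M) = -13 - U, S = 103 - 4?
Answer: 1501776/77 ≈ 19504.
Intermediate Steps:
S = 99
R(P, V) = 9 (R(P, V) = 3*√(2 + 7) = 3*√9 = 3*3 = 9)
j(k) = -32/77 (j(k) = -3/7 + (9/99)/7 = -3/7 + (9*(1/99))/7 = -3/7 + (⅐)*(1/11) = -3/7 + 1/77 = -32/77)
j(h(1, 13)) + (21366 - 1862) = -32/77 + (21366 - 1862) = -32/77 + 19504 = 1501776/77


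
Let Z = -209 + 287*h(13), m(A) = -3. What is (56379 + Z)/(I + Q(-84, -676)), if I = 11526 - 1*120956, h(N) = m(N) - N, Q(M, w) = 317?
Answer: -1394/2949 ≈ -0.47270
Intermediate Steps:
h(N) = -3 - N
I = -109430 (I = 11526 - 120956 = -109430)
Z = -4801 (Z = -209 + 287*(-3 - 1*13) = -209 + 287*(-3 - 13) = -209 + 287*(-16) = -209 - 4592 = -4801)
(56379 + Z)/(I + Q(-84, -676)) = (56379 - 4801)/(-109430 + 317) = 51578/(-109113) = 51578*(-1/109113) = -1394/2949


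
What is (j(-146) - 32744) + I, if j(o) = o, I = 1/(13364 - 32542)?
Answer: -630764421/19178 ≈ -32890.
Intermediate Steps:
I = -1/19178 (I = 1/(-19178) = -1/19178 ≈ -5.2143e-5)
(j(-146) - 32744) + I = (-146 - 32744) - 1/19178 = -32890 - 1/19178 = -630764421/19178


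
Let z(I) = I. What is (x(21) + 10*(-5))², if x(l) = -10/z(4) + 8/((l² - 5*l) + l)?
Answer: 1403925961/509796 ≈ 2753.9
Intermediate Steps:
x(l) = -5/2 + 8/(l² - 4*l) (x(l) = -10/4 + 8/((l² - 5*l) + l) = -10*¼ + 8/(l² - 4*l) = -5/2 + 8/(l² - 4*l))
(x(21) + 10*(-5))² = ((½)*(16 - 5*21² + 20*21)/(21*(-4 + 21)) + 10*(-5))² = ((½)*(1/21)*(16 - 5*441 + 420)/17 - 50)² = ((½)*(1/21)*(1/17)*(16 - 2205 + 420) - 50)² = ((½)*(1/21)*(1/17)*(-1769) - 50)² = (-1769/714 - 50)² = (-37469/714)² = 1403925961/509796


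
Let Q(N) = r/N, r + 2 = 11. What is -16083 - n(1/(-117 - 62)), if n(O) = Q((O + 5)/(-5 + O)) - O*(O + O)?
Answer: -76738931645/4774109 ≈ -16074.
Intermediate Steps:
r = 9 (r = -2 + 11 = 9)
Q(N) = 9/N
n(O) = -2*O² + 9*(-5 + O)/(5 + O) (n(O) = 9/(((O + 5)/(-5 + O))) - O*(O + O) = 9/(((5 + O)/(-5 + O))) - O*2*O = 9/(((5 + O)/(-5 + O))) - 2*O² = 9*((-5 + O)/(5 + O)) - 2*O² = 9*(-5 + O)/(5 + O) - 2*O² = -2*O² + 9*(-5 + O)/(5 + O))
-16083 - n(1/(-117 - 62)) = -16083 - (-45 + 9/(-117 - 62) - 2*(1/(-117 - 62))²*(5 + 1/(-117 - 62)))/(5 + 1/(-117 - 62)) = -16083 - (-45 + 9/(-179) - 2*(1/(-179))²*(5 + 1/(-179)))/(5 + 1/(-179)) = -16083 - (-45 + 9*(-1/179) - 2*(-1/179)²*(5 - 1/179))/(5 - 1/179) = -16083 - (-45 - 9/179 - 2*1/32041*894/179)/894/179 = -16083 - 179*(-45 - 9/179 - 1788/5735339)/894 = -16083 - 179*(-258380412)/(894*5735339) = -16083 - 1*(-43063402/4774109) = -16083 + 43063402/4774109 = -76738931645/4774109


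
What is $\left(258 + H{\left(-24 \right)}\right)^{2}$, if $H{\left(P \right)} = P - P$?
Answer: $66564$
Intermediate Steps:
$H{\left(P \right)} = 0$
$\left(258 + H{\left(-24 \right)}\right)^{2} = \left(258 + 0\right)^{2} = 258^{2} = 66564$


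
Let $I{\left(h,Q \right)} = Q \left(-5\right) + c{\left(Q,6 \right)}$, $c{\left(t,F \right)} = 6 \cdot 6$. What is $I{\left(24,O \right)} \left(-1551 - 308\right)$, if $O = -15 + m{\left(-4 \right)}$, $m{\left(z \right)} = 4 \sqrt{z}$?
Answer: $-206349 + 74360 i \approx -2.0635 \cdot 10^{5} + 74360.0 i$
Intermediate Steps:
$c{\left(t,F \right)} = 36$
$O = -15 + 8 i$ ($O = -15 + 4 \sqrt{-4} = -15 + 4 \cdot 2 i = -15 + 8 i \approx -15.0 + 8.0 i$)
$I{\left(h,Q \right)} = 36 - 5 Q$ ($I{\left(h,Q \right)} = Q \left(-5\right) + 36 = - 5 Q + 36 = 36 - 5 Q$)
$I{\left(24,O \right)} \left(-1551 - 308\right) = \left(36 - 5 \left(-15 + 8 i\right)\right) \left(-1551 - 308\right) = \left(36 + \left(75 - 40 i\right)\right) \left(-1859\right) = \left(111 - 40 i\right) \left(-1859\right) = -206349 + 74360 i$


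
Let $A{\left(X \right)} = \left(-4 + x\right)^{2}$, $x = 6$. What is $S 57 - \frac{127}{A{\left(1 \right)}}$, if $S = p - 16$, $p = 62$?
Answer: $\frac{10361}{4} \approx 2590.3$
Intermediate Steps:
$S = 46$ ($S = 62 - 16 = 46$)
$A{\left(X \right)} = 4$ ($A{\left(X \right)} = \left(-4 + 6\right)^{2} = 2^{2} = 4$)
$S 57 - \frac{127}{A{\left(1 \right)}} = 46 \cdot 57 - \frac{127}{4} = 2622 - \frac{127}{4} = \frac{10361}{4}$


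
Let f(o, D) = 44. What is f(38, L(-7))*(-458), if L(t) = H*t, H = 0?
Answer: -20152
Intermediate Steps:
L(t) = 0 (L(t) = 0*t = 0)
f(38, L(-7))*(-458) = 44*(-458) = -20152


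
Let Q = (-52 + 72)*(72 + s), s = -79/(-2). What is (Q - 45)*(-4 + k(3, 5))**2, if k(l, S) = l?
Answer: 2185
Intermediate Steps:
s = 79/2 (s = -79*(-1/2) = 79/2 ≈ 39.500)
Q = 2230 (Q = (-52 + 72)*(72 + 79/2) = 20*(223/2) = 2230)
(Q - 45)*(-4 + k(3, 5))**2 = (2230 - 45)*(-4 + 3)**2 = 2185*(-1)**2 = 2185*1 = 2185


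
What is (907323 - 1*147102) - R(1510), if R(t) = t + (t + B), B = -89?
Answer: 757290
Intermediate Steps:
R(t) = -89 + 2*t (R(t) = t + (t - 89) = t + (-89 + t) = -89 + 2*t)
(907323 - 1*147102) - R(1510) = (907323 - 1*147102) - (-89 + 2*1510) = (907323 - 147102) - (-89 + 3020) = 760221 - 1*2931 = 760221 - 2931 = 757290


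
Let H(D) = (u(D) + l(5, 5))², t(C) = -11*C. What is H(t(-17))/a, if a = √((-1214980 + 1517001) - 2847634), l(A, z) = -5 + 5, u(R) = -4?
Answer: -16*I*√2545613/2545613 ≈ -0.010028*I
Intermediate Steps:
l(A, z) = 0
H(D) = 16 (H(D) = (-4 + 0)² = (-4)² = 16)
a = I*√2545613 (a = √(302021 - 2847634) = √(-2545613) = I*√2545613 ≈ 1595.5*I)
H(t(-17))/a = 16/((I*√2545613)) = 16*(-I*√2545613/2545613) = -16*I*√2545613/2545613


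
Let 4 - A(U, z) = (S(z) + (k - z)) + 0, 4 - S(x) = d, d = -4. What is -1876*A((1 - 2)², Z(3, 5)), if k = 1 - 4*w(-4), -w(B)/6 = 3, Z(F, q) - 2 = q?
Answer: 131320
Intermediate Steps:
Z(F, q) = 2 + q
w(B) = -18 (w(B) = -6*3 = -18)
S(x) = 8 (S(x) = 4 - 1*(-4) = 4 + 4 = 8)
k = 73 (k = 1 - 4*(-18) = 1 + 72 = 73)
A(U, z) = -77 + z (A(U, z) = 4 - ((8 + (73 - z)) + 0) = 4 - ((81 - z) + 0) = 4 - (81 - z) = 4 + (-81 + z) = -77 + z)
-1876*A((1 - 2)², Z(3, 5)) = -1876*(-77 + (2 + 5)) = -1876*(-77 + 7) = -1876*(-70) = 131320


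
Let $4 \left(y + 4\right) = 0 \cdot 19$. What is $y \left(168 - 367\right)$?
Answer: $796$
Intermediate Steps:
$y = -4$ ($y = -4 + \frac{0 \cdot 19}{4} = -4 + \frac{1}{4} \cdot 0 = -4 + 0 = -4$)
$y \left(168 - 367\right) = - 4 \left(168 - 367\right) = \left(-4\right) \left(-199\right) = 796$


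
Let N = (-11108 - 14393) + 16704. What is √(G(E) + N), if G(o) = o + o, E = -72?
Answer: I*√8941 ≈ 94.557*I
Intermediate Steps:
N = -8797 (N = -25501 + 16704 = -8797)
G(o) = 2*o
√(G(E) + N) = √(2*(-72) - 8797) = √(-144 - 8797) = √(-8941) = I*√8941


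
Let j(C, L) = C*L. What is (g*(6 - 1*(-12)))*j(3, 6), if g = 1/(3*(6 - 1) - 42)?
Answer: -12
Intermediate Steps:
g = -1/27 (g = 1/(3*5 - 42) = 1/(15 - 42) = 1/(-27) = -1/27 ≈ -0.037037)
(g*(6 - 1*(-12)))*j(3, 6) = (-(6 - 1*(-12))/27)*(3*6) = -(6 + 12)/27*18 = -1/27*18*18 = -⅔*18 = -12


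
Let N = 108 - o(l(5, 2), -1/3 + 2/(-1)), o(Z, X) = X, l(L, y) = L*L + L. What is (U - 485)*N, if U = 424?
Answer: -20191/3 ≈ -6730.3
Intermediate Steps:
l(L, y) = L + L**2 (l(L, y) = L**2 + L = L + L**2)
N = 331/3 (N = 108 - (-1/3 + 2/(-1)) = 108 - (-1*1/3 + 2*(-1)) = 108 - (-1/3 - 2) = 108 - 1*(-7/3) = 108 + 7/3 = 331/3 ≈ 110.33)
(U - 485)*N = (424 - 485)*(331/3) = -61*331/3 = -20191/3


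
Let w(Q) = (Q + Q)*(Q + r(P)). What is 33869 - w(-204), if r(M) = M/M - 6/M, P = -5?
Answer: -242327/5 ≈ -48465.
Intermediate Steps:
r(M) = 1 - 6/M
w(Q) = 2*Q*(11/5 + Q) (w(Q) = (Q + Q)*(Q + (-6 - 5)/(-5)) = (2*Q)*(Q - ⅕*(-11)) = (2*Q)*(Q + 11/5) = (2*Q)*(11/5 + Q) = 2*Q*(11/5 + Q))
33869 - w(-204) = 33869 - 2*(-204)*(11 + 5*(-204))/5 = 33869 - 2*(-204)*(11 - 1020)/5 = 33869 - 2*(-204)*(-1009)/5 = 33869 - 1*411672/5 = 33869 - 411672/5 = -242327/5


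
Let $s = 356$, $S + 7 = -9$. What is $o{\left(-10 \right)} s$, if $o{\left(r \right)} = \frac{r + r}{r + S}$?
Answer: $\frac{3560}{13} \approx 273.85$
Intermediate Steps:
$S = -16$ ($S = -7 - 9 = -16$)
$o{\left(r \right)} = \frac{2 r}{-16 + r}$ ($o{\left(r \right)} = \frac{r + r}{r - 16} = \frac{2 r}{-16 + r}$)
$o{\left(-10 \right)} s = 2 \left(-10\right) \frac{1}{-16 - 10} \cdot 356 = 2 \left(-10\right) \frac{1}{-26} \cdot 356 = 2 \left(-10\right) \left(- \frac{1}{26}\right) 356 = \frac{10}{13} \cdot 356 = \frac{3560}{13}$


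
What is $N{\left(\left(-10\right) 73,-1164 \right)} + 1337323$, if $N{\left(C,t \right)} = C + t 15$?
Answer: $1319133$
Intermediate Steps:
$N{\left(C,t \right)} = C + 15 t$
$N{\left(\left(-10\right) 73,-1164 \right)} + 1337323 = \left(\left(-10\right) 73 + 15 \left(-1164\right)\right) + 1337323 = \left(-730 - 17460\right) + 1337323 = -18190 + 1337323 = 1319133$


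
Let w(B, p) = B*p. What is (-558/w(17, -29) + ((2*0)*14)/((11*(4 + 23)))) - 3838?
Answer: -1891576/493 ≈ -3836.9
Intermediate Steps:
(-558/w(17, -29) + ((2*0)*14)/((11*(4 + 23)))) - 3838 = (-558/(17*(-29)) + ((2*0)*14)/((11*(4 + 23)))) - 3838 = (-558/(-493) + (0*14)/((11*27))) - 3838 = (-558*(-1/493) + 0/297) - 3838 = (558/493 + 0*(1/297)) - 3838 = (558/493 + 0) - 3838 = 558/493 - 3838 = -1891576/493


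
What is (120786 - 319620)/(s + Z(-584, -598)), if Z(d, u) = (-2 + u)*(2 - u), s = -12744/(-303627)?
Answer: 3353965051/6072539292 ≈ 0.55232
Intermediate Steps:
s = 4248/101209 (s = -12744*(-1/303627) = 4248/101209 ≈ 0.041973)
(120786 - 319620)/(s + Z(-584, -598)) = (120786 - 319620)/(4248/101209 + (-4 - 1*(-598)**2 + 4*(-598))) = -198834/(4248/101209 + (-4 - 1*357604 - 2392)) = -198834/(4248/101209 + (-4 - 357604 - 2392)) = -198834/(4248/101209 - 360000) = -198834/(-36435235752/101209) = -198834*(-101209/36435235752) = 3353965051/6072539292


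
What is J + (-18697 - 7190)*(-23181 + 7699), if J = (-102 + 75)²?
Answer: 400783263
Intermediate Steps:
J = 729 (J = (-27)² = 729)
J + (-18697 - 7190)*(-23181 + 7699) = 729 + (-18697 - 7190)*(-23181 + 7699) = 729 - 25887*(-15482) = 729 + 400782534 = 400783263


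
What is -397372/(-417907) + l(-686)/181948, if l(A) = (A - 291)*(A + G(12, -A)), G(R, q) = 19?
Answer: 344633898369/76037342836 ≈ 4.5324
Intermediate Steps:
l(A) = (-291 + A)*(19 + A) (l(A) = (A - 291)*(A + 19) = (-291 + A)*(19 + A))
-397372/(-417907) + l(-686)/181948 = -397372/(-417907) + (-5529 + (-686)² - 272*(-686))/181948 = -397372*(-1/417907) + (-5529 + 470596 + 186592)*(1/181948) = 397372/417907 + 651659*(1/181948) = 397372/417907 + 651659/181948 = 344633898369/76037342836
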